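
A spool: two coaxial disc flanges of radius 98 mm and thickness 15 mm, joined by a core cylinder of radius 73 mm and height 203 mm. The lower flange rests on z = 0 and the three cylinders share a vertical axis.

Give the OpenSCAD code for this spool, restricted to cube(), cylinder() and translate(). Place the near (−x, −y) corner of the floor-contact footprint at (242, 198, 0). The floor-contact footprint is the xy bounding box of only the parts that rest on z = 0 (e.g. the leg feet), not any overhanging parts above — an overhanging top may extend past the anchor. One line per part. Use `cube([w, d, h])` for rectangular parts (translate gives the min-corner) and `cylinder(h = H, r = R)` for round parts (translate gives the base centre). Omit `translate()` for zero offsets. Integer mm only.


translate([340, 296, 0]) cylinder(h = 15, r = 98);
translate([340, 296, 15]) cylinder(h = 203, r = 73);
translate([340, 296, 218]) cylinder(h = 15, r = 98);


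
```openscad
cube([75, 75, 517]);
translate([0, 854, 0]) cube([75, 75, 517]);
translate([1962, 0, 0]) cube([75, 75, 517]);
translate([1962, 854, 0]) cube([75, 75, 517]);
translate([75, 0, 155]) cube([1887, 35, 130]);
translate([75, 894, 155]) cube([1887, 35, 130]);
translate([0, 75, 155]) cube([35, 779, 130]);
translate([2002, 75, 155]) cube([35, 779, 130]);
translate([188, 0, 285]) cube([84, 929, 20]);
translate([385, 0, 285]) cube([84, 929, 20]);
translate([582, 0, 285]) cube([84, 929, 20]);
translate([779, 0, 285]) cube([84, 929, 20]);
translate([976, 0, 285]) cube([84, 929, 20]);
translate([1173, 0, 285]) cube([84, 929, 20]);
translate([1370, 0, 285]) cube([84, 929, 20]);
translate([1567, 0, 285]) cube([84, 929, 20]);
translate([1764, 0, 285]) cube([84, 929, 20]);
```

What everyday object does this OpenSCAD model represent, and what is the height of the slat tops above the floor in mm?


A bed frame. The slat-top height is 305 mm.

Four posts, four rails, and a row of slats — a bed frame. Slats sit on the rails at z = 155 + 130 = 285; with slat thickness 20, the top is 305 mm.


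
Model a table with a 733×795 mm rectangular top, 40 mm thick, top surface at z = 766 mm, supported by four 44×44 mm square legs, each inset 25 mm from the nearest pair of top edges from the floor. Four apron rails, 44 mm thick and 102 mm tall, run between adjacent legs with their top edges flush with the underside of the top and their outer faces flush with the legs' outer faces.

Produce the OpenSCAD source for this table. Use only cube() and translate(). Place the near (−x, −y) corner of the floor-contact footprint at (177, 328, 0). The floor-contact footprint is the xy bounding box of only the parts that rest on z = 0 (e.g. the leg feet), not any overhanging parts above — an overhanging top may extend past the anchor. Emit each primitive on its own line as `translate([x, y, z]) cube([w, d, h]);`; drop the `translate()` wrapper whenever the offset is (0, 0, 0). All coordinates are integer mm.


// leg_h = 766 - 40 = 726
// apron z = 726 - 102 = 624
translate([152, 303, 726]) cube([733, 795, 40]);
translate([177, 328, 0]) cube([44, 44, 726]);
translate([816, 328, 0]) cube([44, 44, 726]);
translate([177, 1029, 0]) cube([44, 44, 726]);
translate([816, 1029, 0]) cube([44, 44, 726]);
translate([221, 328, 624]) cube([595, 44, 102]);
translate([221, 1029, 624]) cube([595, 44, 102]);
translate([177, 372, 624]) cube([44, 657, 102]);
translate([816, 372, 624]) cube([44, 657, 102]);


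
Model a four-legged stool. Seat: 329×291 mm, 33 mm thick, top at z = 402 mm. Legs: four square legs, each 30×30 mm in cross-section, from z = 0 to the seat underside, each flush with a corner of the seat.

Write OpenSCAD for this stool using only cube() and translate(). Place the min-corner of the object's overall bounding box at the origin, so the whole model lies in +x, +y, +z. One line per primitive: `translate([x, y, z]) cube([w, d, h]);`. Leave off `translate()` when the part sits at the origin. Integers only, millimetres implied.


translate([0, 0, 369]) cube([329, 291, 33]);
cube([30, 30, 369]);
translate([299, 0, 0]) cube([30, 30, 369]);
translate([0, 261, 0]) cube([30, 30, 369]);
translate([299, 261, 0]) cube([30, 30, 369]);


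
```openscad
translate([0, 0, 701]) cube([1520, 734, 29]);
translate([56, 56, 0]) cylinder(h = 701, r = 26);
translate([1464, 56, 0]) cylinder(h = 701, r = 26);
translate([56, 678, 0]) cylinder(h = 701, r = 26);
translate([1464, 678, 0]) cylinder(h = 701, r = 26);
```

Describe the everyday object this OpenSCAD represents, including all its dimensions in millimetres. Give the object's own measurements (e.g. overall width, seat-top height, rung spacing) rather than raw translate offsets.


A table: top 1520 mm (x) × 734 mm (y), 29 mm thick, upper face at z = 730 mm, on four round legs of 52 mm diameter, each leg's bounding box inset 30 mm from the nearest pair of top edges from z = 0 to the bottom of the top.


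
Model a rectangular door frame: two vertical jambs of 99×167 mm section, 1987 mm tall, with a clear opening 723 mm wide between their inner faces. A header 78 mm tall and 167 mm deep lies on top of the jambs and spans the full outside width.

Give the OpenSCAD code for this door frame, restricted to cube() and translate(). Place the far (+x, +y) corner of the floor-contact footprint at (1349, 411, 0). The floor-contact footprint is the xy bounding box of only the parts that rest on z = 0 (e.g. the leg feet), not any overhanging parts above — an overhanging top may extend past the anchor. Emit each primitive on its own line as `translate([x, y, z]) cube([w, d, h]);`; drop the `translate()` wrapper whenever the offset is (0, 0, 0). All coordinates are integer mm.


translate([428, 244, 0]) cube([99, 167, 1987]);
translate([1250, 244, 0]) cube([99, 167, 1987]);
translate([428, 244, 1987]) cube([921, 167, 78]);


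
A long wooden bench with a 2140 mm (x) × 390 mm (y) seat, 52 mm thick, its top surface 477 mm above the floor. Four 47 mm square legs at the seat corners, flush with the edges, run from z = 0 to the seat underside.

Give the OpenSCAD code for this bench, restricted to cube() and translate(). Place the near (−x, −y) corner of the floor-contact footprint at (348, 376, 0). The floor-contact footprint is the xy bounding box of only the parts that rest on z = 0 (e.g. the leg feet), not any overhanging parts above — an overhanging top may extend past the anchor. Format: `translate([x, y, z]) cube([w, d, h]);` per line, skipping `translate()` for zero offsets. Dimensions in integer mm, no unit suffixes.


translate([348, 376, 425]) cube([2140, 390, 52]);
translate([348, 376, 0]) cube([47, 47, 425]);
translate([348, 719, 0]) cube([47, 47, 425]);
translate([2441, 376, 0]) cube([47, 47, 425]);
translate([2441, 719, 0]) cube([47, 47, 425]);


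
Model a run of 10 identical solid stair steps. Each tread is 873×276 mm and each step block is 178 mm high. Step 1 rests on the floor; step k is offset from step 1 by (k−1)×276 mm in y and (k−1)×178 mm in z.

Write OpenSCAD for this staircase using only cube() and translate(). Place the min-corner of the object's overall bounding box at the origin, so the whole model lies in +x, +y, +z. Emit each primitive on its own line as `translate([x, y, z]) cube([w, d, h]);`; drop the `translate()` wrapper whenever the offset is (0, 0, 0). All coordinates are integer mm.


cube([873, 276, 178]);
translate([0, 276, 178]) cube([873, 276, 178]);
translate([0, 552, 356]) cube([873, 276, 178]);
translate([0, 828, 534]) cube([873, 276, 178]);
translate([0, 1104, 712]) cube([873, 276, 178]);
translate([0, 1380, 890]) cube([873, 276, 178]);
translate([0, 1656, 1068]) cube([873, 276, 178]);
translate([0, 1932, 1246]) cube([873, 276, 178]);
translate([0, 2208, 1424]) cube([873, 276, 178]);
translate([0, 2484, 1602]) cube([873, 276, 178]);


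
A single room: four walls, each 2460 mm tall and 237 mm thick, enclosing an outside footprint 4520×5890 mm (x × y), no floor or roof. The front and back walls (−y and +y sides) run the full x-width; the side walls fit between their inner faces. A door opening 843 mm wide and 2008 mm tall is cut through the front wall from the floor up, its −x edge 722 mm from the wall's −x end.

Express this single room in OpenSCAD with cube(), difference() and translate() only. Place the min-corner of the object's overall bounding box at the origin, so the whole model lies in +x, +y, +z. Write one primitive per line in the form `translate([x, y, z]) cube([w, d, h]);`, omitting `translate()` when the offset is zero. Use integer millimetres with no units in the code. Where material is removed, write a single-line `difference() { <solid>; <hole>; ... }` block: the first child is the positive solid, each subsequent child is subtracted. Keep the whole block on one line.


difference() { cube([4520, 237, 2460]); translate([722, 0, 0]) cube([843, 237, 2008]); }
translate([0, 5653, 0]) cube([4520, 237, 2460]);
translate([0, 237, 0]) cube([237, 5416, 2460]);
translate([4283, 237, 0]) cube([237, 5416, 2460]);


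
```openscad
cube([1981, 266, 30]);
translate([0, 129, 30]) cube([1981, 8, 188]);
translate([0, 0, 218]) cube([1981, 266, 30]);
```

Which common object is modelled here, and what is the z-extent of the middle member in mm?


An I-beam. The web height is 188 mm.

Two wide flanges with a thin centred web — an I-beam. Overall 248 mm minus two 30 mm flanges gives a web of 248 − 2·30 = 188 mm.


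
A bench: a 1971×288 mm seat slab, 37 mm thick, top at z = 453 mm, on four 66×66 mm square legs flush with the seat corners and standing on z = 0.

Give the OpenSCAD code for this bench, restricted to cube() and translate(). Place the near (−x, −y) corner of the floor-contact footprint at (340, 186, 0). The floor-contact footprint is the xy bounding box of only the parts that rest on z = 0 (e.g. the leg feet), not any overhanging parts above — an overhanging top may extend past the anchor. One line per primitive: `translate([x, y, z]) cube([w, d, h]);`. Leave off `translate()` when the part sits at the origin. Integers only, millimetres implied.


translate([340, 186, 416]) cube([1971, 288, 37]);
translate([340, 186, 0]) cube([66, 66, 416]);
translate([340, 408, 0]) cube([66, 66, 416]);
translate([2245, 186, 0]) cube([66, 66, 416]);
translate([2245, 408, 0]) cube([66, 66, 416]);


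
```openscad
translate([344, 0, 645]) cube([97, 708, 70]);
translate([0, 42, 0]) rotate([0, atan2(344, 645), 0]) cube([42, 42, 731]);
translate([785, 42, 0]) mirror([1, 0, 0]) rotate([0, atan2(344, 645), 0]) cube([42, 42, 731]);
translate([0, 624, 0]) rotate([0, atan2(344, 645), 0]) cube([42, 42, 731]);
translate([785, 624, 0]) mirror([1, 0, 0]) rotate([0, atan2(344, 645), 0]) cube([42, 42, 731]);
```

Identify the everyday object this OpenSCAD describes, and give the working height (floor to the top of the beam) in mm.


A sawhorse. The overall height is 715 mm.

A beam across two mirrored pairs of raked legs — a sawhorse. The beam's underside is at z = 645 (matching the legs' vertical rise in atan2(344, 645)) and the beam is 70 mm tall, so its top is at 645 + 70 = 715 mm. The raked legs top out at the beam's underside, so that is the highest point.


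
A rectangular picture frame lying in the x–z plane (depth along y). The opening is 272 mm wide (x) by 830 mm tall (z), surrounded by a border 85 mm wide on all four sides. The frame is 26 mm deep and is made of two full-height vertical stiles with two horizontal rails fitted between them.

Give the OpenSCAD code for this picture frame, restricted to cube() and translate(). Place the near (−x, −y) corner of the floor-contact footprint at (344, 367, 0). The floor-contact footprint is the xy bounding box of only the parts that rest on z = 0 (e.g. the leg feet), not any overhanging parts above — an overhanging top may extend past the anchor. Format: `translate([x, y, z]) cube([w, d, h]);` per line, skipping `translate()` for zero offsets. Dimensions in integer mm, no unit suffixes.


translate([344, 367, 0]) cube([85, 26, 1000]);
translate([701, 367, 0]) cube([85, 26, 1000]);
translate([429, 367, 0]) cube([272, 26, 85]);
translate([429, 367, 915]) cube([272, 26, 85]);


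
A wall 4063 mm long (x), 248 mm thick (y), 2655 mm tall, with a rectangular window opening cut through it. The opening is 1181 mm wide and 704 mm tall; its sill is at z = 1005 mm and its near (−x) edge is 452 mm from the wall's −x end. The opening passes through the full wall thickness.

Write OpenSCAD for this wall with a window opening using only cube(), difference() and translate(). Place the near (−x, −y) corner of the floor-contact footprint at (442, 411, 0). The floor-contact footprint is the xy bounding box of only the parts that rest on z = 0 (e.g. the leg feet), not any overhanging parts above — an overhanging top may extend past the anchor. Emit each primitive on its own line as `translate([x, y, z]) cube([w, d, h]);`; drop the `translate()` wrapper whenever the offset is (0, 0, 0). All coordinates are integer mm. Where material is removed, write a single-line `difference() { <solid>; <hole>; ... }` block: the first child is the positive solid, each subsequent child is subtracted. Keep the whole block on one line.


difference() { translate([442, 411, 0]) cube([4063, 248, 2655]); translate([894, 411, 1005]) cube([1181, 248, 704]); }


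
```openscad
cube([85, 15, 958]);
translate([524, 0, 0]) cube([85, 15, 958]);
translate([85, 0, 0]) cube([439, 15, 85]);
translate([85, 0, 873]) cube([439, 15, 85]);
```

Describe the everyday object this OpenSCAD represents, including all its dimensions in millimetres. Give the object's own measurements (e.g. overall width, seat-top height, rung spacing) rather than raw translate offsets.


A rectangular picture frame lying in the x–z plane (depth along y). The opening is 439 mm wide (x) by 788 mm tall (z), surrounded by a border 85 mm wide on all four sides. The frame is 15 mm deep and is made of two full-height vertical stiles with two horizontal rails fitted between them.


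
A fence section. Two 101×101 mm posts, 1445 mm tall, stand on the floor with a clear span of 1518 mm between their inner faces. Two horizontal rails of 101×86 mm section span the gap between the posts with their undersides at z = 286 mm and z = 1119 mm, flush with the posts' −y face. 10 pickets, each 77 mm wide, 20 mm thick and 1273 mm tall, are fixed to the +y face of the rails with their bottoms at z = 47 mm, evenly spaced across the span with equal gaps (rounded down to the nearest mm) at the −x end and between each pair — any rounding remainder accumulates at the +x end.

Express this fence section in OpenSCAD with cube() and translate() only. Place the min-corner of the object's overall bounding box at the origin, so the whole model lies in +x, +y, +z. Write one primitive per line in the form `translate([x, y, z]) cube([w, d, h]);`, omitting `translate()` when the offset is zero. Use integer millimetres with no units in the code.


cube([101, 101, 1445]);
translate([1619, 0, 0]) cube([101, 101, 1445]);
translate([101, 0, 286]) cube([1518, 101, 86]);
translate([101, 0, 1119]) cube([1518, 101, 86]);
translate([169, 101, 47]) cube([77, 20, 1273]);
translate([314, 101, 47]) cube([77, 20, 1273]);
translate([459, 101, 47]) cube([77, 20, 1273]);
translate([604, 101, 47]) cube([77, 20, 1273]);
translate([749, 101, 47]) cube([77, 20, 1273]);
translate([894, 101, 47]) cube([77, 20, 1273]);
translate([1039, 101, 47]) cube([77, 20, 1273]);
translate([1184, 101, 47]) cube([77, 20, 1273]);
translate([1329, 101, 47]) cube([77, 20, 1273]);
translate([1474, 101, 47]) cube([77, 20, 1273]);


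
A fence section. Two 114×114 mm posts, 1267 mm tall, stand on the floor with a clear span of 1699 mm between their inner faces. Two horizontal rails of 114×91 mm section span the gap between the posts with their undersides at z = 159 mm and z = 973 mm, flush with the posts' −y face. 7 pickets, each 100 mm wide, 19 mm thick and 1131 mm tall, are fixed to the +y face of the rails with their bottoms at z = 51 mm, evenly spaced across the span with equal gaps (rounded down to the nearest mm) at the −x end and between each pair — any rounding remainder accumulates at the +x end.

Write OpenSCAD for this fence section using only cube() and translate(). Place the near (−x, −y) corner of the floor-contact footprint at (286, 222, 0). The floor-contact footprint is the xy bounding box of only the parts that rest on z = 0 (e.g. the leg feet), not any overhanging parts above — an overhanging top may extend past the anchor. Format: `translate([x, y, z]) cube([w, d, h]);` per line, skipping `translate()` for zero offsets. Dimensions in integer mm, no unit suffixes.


translate([286, 222, 0]) cube([114, 114, 1267]);
translate([2099, 222, 0]) cube([114, 114, 1267]);
translate([400, 222, 159]) cube([1699, 114, 91]);
translate([400, 222, 973]) cube([1699, 114, 91]);
translate([524, 336, 51]) cube([100, 19, 1131]);
translate([748, 336, 51]) cube([100, 19, 1131]);
translate([972, 336, 51]) cube([100, 19, 1131]);
translate([1196, 336, 51]) cube([100, 19, 1131]);
translate([1420, 336, 51]) cube([100, 19, 1131]);
translate([1644, 336, 51]) cube([100, 19, 1131]);
translate([1868, 336, 51]) cube([100, 19, 1131]);


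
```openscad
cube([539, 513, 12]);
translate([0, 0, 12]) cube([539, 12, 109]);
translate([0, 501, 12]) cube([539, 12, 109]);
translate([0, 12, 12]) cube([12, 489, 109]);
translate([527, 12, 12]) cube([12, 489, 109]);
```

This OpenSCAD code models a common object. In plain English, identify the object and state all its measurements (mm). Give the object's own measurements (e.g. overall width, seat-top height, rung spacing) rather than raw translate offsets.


An open-topped rectangular box: outside dimensions 539×513×121 mm, with a uniform wall and base thickness of 12 mm. The base is a full 539×513 slab on the floor; four walls sit on top of the base. The front and back walls (the −y and +y sides) span the full width; the two side walls fit between them.


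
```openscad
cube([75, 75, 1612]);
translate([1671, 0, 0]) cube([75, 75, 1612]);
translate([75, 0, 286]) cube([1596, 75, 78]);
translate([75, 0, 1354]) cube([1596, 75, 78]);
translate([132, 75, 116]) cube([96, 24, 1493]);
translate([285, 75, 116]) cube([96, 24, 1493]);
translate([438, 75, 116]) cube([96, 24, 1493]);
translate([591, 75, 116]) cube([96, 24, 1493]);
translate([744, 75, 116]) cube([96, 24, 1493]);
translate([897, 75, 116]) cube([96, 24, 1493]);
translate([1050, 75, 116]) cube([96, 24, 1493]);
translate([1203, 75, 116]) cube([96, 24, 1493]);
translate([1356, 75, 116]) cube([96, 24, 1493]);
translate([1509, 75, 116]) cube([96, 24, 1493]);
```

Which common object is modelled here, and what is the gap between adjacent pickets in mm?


A fence section. The picket gap is 57 mm.

Two posts, two rails, 10 pickets — a fence section. Span 1596 mm holds 10 pickets of 96 mm with 11 equal gaps: ⌊(1596 − 10·96) / 11⌋ = 57 mm.


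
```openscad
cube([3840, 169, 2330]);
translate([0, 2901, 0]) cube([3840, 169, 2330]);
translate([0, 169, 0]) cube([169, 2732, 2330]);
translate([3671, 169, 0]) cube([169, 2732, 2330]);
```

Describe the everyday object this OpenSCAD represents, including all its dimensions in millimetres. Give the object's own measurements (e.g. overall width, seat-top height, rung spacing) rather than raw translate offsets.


The wall frame of a small rectangular building: four walls, each 2330 mm tall and 169 mm thick, enclosing a footprint 3840 mm (x) by 3070 mm (y) outside-to-outside, with no floor or roof. The front and back walls (the −y and +y sides) span the full width; the two side walls fit between them.


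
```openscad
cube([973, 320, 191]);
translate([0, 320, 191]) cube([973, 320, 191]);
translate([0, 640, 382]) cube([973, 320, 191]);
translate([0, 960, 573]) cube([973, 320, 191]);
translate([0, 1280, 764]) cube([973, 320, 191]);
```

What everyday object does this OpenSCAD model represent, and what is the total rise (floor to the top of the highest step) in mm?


A staircase. The total rise is 955 mm.

5 identical blocks, each offset up and back from the previous — a staircase. Each step is 191 mm tall and there are 5 of them, so the total rise is 5 × 191 = 955 mm.


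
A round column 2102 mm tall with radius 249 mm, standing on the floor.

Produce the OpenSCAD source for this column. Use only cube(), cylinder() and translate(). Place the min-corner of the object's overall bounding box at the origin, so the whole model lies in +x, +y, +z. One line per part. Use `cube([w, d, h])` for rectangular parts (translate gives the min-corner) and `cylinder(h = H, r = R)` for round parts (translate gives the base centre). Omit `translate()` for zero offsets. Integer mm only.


translate([249, 249, 0]) cylinder(h = 2102, r = 249);


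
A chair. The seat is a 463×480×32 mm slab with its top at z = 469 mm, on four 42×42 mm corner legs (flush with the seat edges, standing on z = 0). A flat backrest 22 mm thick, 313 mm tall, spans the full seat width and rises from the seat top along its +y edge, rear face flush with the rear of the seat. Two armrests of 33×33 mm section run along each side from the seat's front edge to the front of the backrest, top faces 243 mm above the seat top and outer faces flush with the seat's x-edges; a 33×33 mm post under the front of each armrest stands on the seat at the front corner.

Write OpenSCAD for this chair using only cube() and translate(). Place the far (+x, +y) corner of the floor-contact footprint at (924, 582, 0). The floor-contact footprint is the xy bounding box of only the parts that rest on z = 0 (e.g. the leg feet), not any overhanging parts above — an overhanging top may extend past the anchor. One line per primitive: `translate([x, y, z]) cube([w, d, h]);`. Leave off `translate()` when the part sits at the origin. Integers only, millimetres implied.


// leg_h = 469 - 32 = 437
// arm post h = 243 - 33 = 210
translate([461, 102, 437]) cube([463, 480, 32]);
translate([461, 102, 0]) cube([42, 42, 437]);
translate([882, 102, 0]) cube([42, 42, 437]);
translate([461, 540, 0]) cube([42, 42, 437]);
translate([882, 540, 0]) cube([42, 42, 437]);
translate([461, 560, 469]) cube([463, 22, 313]);
translate([461, 102, 679]) cube([33, 458, 33]);
translate([891, 102, 679]) cube([33, 458, 33]);
translate([461, 102, 469]) cube([33, 33, 210]);
translate([891, 102, 469]) cube([33, 33, 210]);


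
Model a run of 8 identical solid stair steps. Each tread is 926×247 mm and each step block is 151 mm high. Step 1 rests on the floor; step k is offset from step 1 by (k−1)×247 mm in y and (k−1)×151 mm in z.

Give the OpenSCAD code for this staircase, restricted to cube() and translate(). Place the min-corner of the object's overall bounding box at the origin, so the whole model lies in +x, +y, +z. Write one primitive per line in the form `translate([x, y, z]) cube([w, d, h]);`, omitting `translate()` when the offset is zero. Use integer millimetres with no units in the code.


cube([926, 247, 151]);
translate([0, 247, 151]) cube([926, 247, 151]);
translate([0, 494, 302]) cube([926, 247, 151]);
translate([0, 741, 453]) cube([926, 247, 151]);
translate([0, 988, 604]) cube([926, 247, 151]);
translate([0, 1235, 755]) cube([926, 247, 151]);
translate([0, 1482, 906]) cube([926, 247, 151]);
translate([0, 1729, 1057]) cube([926, 247, 151]);


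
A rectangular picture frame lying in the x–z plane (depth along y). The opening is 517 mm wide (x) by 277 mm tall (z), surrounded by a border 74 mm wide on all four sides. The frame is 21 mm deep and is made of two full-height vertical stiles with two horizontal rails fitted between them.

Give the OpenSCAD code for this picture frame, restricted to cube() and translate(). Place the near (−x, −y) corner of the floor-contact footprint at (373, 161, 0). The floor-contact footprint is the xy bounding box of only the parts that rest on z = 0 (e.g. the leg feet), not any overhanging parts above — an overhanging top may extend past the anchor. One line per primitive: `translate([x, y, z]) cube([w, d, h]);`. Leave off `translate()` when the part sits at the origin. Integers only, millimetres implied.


translate([373, 161, 0]) cube([74, 21, 425]);
translate([964, 161, 0]) cube([74, 21, 425]);
translate([447, 161, 0]) cube([517, 21, 74]);
translate([447, 161, 351]) cube([517, 21, 74]);


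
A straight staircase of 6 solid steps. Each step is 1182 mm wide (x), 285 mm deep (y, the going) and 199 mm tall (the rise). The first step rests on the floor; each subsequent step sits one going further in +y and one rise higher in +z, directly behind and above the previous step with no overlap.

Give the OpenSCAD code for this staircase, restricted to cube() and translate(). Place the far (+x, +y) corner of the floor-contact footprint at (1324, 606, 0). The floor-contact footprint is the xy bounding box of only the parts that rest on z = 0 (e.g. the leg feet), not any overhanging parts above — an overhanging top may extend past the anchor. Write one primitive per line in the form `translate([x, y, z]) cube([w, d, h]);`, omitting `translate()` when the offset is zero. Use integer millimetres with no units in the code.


translate([142, 321, 0]) cube([1182, 285, 199]);
translate([142, 606, 199]) cube([1182, 285, 199]);
translate([142, 891, 398]) cube([1182, 285, 199]);
translate([142, 1176, 597]) cube([1182, 285, 199]);
translate([142, 1461, 796]) cube([1182, 285, 199]);
translate([142, 1746, 995]) cube([1182, 285, 199]);


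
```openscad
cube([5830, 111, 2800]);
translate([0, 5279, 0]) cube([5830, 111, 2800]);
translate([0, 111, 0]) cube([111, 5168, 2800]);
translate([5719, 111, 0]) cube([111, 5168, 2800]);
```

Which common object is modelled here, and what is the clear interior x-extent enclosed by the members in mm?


A house (or room) frame. The interior width is 5608 mm.

Four 2800 mm walls enclosing a rectangle with no floor or roof — a room or house frame. Outside width is 5830 mm and wall thickness is 111 mm, so the interior width is 5830 − 2 × 111 = 5608 mm.


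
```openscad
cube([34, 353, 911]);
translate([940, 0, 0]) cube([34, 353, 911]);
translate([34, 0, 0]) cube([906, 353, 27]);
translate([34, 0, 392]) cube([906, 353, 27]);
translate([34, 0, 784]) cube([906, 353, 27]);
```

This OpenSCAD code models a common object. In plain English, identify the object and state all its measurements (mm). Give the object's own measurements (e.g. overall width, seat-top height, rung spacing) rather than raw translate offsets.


An open bookshelf. Two side panels, each 34 mm thick, 353 mm deep and 911 mm tall, stand 974 mm apart (outside-to-outside). Between them sit 3 shelves, each 27 mm thick and 353 mm deep, spanning the full gap between the sides. The bottom shelf rests on the floor (its underside at z = 0) and the clear gap between one shelf's top and the next shelf's underside is 365 mm.


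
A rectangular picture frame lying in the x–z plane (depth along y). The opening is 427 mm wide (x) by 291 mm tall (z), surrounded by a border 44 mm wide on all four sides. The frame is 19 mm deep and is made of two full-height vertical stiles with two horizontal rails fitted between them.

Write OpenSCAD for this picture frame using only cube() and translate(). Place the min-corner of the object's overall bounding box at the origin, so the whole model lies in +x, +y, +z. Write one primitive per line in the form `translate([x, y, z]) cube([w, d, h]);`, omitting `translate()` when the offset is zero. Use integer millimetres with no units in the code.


cube([44, 19, 379]);
translate([471, 0, 0]) cube([44, 19, 379]);
translate([44, 0, 0]) cube([427, 19, 44]);
translate([44, 0, 335]) cube([427, 19, 44]);


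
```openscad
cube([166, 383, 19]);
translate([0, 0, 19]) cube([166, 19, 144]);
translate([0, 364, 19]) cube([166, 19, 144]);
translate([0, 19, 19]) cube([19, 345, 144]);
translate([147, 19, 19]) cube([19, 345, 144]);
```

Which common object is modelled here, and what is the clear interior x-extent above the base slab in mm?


An open box. The internal width is 128 mm.

A 166×383 base slab with four walls standing on it — an open box. The base is 166 mm wide and the walls are 19 mm thick, so the internal width is 166 − 2 × 19 = 128 mm.


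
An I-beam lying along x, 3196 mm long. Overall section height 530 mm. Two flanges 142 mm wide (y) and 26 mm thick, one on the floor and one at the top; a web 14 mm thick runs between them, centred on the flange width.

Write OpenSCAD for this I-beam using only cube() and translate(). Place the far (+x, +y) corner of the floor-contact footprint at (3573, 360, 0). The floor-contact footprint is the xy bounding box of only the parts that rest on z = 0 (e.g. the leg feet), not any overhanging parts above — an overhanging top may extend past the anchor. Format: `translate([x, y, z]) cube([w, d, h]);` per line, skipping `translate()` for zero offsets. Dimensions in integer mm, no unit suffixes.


translate([377, 218, 0]) cube([3196, 142, 26]);
translate([377, 282, 26]) cube([3196, 14, 478]);
translate([377, 218, 504]) cube([3196, 142, 26]);


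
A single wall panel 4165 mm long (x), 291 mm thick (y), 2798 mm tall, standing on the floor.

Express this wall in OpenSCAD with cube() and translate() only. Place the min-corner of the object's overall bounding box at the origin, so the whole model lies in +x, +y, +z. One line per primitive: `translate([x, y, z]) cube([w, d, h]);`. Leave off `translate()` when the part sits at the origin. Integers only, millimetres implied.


cube([4165, 291, 2798]);


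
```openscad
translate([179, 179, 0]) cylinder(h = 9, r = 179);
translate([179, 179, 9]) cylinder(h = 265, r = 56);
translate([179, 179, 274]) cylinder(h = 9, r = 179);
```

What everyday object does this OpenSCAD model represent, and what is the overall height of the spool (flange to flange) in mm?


A spool. The overall height is 283 mm.

Three coaxial cylinders, large–small–large — a spool. Two 9 mm flanges and a 265 mm core give 9 + 265 + 9 = 283 mm.


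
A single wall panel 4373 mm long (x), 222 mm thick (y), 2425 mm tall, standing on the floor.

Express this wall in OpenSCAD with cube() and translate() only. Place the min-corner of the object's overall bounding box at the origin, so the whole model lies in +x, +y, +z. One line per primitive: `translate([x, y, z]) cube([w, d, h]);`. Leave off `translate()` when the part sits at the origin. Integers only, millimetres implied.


cube([4373, 222, 2425]);


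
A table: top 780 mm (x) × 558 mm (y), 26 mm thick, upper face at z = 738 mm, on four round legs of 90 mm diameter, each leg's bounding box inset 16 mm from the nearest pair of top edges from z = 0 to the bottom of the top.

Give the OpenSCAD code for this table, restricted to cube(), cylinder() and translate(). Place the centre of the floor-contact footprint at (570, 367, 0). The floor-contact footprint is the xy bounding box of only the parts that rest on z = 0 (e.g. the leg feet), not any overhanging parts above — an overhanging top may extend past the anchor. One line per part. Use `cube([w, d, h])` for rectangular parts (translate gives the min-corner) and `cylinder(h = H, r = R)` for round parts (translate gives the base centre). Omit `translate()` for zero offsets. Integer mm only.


translate([180, 88, 712]) cube([780, 558, 26]);
translate([241, 149, 0]) cylinder(h = 712, r = 45);
translate([899, 149, 0]) cylinder(h = 712, r = 45);
translate([241, 585, 0]) cylinder(h = 712, r = 45);
translate([899, 585, 0]) cylinder(h = 712, r = 45);


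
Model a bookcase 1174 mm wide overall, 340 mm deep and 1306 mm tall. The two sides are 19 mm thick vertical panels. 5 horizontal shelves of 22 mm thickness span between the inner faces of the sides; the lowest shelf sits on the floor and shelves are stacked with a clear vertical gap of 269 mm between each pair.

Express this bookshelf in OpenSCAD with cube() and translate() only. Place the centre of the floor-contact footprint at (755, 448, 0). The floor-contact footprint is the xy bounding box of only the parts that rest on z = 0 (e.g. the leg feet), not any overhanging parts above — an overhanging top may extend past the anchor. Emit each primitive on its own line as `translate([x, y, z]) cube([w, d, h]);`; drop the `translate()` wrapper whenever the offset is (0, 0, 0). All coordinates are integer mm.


translate([168, 278, 0]) cube([19, 340, 1306]);
translate([1323, 278, 0]) cube([19, 340, 1306]);
translate([187, 278, 0]) cube([1136, 340, 22]);
translate([187, 278, 291]) cube([1136, 340, 22]);
translate([187, 278, 582]) cube([1136, 340, 22]);
translate([187, 278, 873]) cube([1136, 340, 22]);
translate([187, 278, 1164]) cube([1136, 340, 22]);


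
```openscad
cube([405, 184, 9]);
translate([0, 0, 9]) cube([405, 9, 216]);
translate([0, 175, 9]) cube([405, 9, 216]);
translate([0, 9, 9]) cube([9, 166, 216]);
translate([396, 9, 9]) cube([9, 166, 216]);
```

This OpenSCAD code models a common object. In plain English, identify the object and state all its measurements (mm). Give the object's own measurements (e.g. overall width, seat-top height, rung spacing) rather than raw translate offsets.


An open-topped rectangular box: outside dimensions 405×184×225 mm, with a uniform wall and base thickness of 9 mm. The base is a full 405×184 slab on the floor; four walls sit on top of the base. The front and back walls (the −y and +y sides) span the full width; the two side walls fit between them.


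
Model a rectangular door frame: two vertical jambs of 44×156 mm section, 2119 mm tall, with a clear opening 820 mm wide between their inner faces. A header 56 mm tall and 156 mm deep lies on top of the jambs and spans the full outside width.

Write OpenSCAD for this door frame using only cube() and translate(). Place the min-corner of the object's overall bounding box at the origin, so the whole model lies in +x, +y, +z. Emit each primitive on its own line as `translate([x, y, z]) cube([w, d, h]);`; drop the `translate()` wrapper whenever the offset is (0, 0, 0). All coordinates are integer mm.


cube([44, 156, 2119]);
translate([864, 0, 0]) cube([44, 156, 2119]);
translate([0, 0, 2119]) cube([908, 156, 56]);


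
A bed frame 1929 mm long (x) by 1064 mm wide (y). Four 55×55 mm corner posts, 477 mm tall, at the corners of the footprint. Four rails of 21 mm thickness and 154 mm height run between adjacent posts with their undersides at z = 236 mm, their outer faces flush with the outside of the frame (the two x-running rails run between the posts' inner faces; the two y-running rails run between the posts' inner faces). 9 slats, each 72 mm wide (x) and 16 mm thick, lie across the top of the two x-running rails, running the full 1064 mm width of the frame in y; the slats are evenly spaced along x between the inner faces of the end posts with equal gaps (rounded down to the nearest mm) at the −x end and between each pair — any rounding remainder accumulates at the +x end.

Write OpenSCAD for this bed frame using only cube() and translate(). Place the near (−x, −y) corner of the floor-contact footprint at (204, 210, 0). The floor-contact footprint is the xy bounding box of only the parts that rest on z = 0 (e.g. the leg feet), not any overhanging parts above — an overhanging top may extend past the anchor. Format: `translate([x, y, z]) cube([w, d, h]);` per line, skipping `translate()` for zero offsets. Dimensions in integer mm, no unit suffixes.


translate([204, 210, 0]) cube([55, 55, 477]);
translate([204, 1219, 0]) cube([55, 55, 477]);
translate([2078, 210, 0]) cube([55, 55, 477]);
translate([2078, 1219, 0]) cube([55, 55, 477]);
translate([259, 210, 236]) cube([1819, 21, 154]);
translate([259, 1253, 236]) cube([1819, 21, 154]);
translate([204, 265, 236]) cube([21, 954, 154]);
translate([2112, 265, 236]) cube([21, 954, 154]);
translate([376, 210, 390]) cube([72, 1064, 16]);
translate([565, 210, 390]) cube([72, 1064, 16]);
translate([754, 210, 390]) cube([72, 1064, 16]);
translate([943, 210, 390]) cube([72, 1064, 16]);
translate([1132, 210, 390]) cube([72, 1064, 16]);
translate([1321, 210, 390]) cube([72, 1064, 16]);
translate([1510, 210, 390]) cube([72, 1064, 16]);
translate([1699, 210, 390]) cube([72, 1064, 16]);
translate([1888, 210, 390]) cube([72, 1064, 16]);


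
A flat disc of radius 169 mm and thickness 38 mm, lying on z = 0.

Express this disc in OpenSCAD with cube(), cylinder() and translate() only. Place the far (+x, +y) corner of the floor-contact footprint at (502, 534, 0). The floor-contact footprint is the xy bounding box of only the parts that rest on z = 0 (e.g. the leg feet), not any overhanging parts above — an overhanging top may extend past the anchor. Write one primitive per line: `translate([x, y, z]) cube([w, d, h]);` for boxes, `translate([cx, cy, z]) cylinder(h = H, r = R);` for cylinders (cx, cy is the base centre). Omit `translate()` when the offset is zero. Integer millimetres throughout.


translate([333, 365, 0]) cylinder(h = 38, r = 169);


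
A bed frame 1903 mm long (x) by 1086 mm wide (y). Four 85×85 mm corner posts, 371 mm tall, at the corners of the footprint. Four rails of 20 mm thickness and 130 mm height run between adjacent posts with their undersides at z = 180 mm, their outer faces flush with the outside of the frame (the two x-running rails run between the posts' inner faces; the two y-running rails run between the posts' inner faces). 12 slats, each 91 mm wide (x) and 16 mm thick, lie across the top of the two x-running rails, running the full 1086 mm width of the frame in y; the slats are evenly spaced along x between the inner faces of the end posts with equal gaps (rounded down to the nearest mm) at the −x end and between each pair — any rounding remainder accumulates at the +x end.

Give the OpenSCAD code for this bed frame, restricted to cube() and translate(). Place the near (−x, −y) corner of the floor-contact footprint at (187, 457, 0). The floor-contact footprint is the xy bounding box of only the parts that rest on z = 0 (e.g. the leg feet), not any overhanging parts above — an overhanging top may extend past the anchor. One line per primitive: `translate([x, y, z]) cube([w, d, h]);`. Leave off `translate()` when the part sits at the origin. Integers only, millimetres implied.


translate([187, 457, 0]) cube([85, 85, 371]);
translate([187, 1458, 0]) cube([85, 85, 371]);
translate([2005, 457, 0]) cube([85, 85, 371]);
translate([2005, 1458, 0]) cube([85, 85, 371]);
translate([272, 457, 180]) cube([1733, 20, 130]);
translate([272, 1523, 180]) cube([1733, 20, 130]);
translate([187, 542, 180]) cube([20, 916, 130]);
translate([2070, 542, 180]) cube([20, 916, 130]);
translate([321, 457, 310]) cube([91, 1086, 16]);
translate([461, 457, 310]) cube([91, 1086, 16]);
translate([601, 457, 310]) cube([91, 1086, 16]);
translate([741, 457, 310]) cube([91, 1086, 16]);
translate([881, 457, 310]) cube([91, 1086, 16]);
translate([1021, 457, 310]) cube([91, 1086, 16]);
translate([1161, 457, 310]) cube([91, 1086, 16]);
translate([1301, 457, 310]) cube([91, 1086, 16]);
translate([1441, 457, 310]) cube([91, 1086, 16]);
translate([1581, 457, 310]) cube([91, 1086, 16]);
translate([1721, 457, 310]) cube([91, 1086, 16]);
translate([1861, 457, 310]) cube([91, 1086, 16]);


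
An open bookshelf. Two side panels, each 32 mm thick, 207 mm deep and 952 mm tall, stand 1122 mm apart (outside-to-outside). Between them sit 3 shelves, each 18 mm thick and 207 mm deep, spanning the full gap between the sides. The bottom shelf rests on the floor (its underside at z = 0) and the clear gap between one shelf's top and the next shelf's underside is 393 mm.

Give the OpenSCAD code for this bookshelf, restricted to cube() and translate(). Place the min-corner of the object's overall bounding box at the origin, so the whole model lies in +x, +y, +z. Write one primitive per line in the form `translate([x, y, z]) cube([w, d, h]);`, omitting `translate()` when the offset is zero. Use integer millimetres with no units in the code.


cube([32, 207, 952]);
translate([1090, 0, 0]) cube([32, 207, 952]);
translate([32, 0, 0]) cube([1058, 207, 18]);
translate([32, 0, 411]) cube([1058, 207, 18]);
translate([32, 0, 822]) cube([1058, 207, 18]);
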